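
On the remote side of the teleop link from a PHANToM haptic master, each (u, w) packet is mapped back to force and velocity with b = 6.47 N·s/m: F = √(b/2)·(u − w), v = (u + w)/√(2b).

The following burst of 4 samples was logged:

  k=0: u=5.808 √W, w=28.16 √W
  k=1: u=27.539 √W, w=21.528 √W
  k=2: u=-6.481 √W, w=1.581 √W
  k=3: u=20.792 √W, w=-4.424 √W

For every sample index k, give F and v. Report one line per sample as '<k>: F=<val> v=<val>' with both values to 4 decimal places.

0: F=-40.2025 v=9.4428
1: F=10.8114 v=13.6403
2: F=-14.5004 v=-1.3622
3: F=45.3538 v=4.5502

k=0: u−w=-22.3520, u+w=33.9680; √(b/2)=1.7986, √(2b)=3.5972; F=1.7986×(-22.352)=-40.2025, v=33.9680/3.5972=9.4428
k=1: u−w=6.0110, u+w=49.0670; √(b/2)=1.7986, √(2b)=3.5972; F=1.7986×6.011=10.8114, v=49.0670/3.5972=13.6403
k=2: u−w=-8.0620, u+w=-4.9000; √(b/2)=1.7986, √(2b)=3.5972; F=1.7986×(-8.062)=-14.5004, v=-4.9000/3.5972=-1.3622
k=3: u−w=25.2160, u+w=16.3680; √(b/2)=1.7986, √(2b)=3.5972; F=1.7986×25.216=45.3538, v=16.3680/3.5972=4.5502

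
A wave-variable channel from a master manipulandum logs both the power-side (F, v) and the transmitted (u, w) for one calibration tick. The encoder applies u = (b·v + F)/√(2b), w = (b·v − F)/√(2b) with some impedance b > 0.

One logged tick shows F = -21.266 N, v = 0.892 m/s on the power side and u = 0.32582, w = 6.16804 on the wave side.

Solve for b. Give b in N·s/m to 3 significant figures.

u + w = 6.49386;  u + w = √(2b)·v, so √(2b) = 6.49386/0.892 = 7.28011.
b = (√(2b))²/2 = 53.00003/2 = 26.50002.
(Check via u − w = 2F/√(2b): u − w = -5.84222, 2F/√(2b) = -5.84222.)

b = 26.5 N·s/m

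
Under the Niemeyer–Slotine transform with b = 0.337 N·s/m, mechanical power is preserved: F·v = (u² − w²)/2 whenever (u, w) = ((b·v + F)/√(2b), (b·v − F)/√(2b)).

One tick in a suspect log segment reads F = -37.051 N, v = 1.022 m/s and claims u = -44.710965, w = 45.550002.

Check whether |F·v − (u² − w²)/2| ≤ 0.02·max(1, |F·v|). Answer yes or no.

F·v = (-37.051)×1.022 = -37.866122 W.
(u² − w²)/2 = (1999.070391 − 2074.802682)/2 = -37.866145 W.
|Δ| = 0.000023;  2% of max(1, |F·v|) = 0.757322.

yes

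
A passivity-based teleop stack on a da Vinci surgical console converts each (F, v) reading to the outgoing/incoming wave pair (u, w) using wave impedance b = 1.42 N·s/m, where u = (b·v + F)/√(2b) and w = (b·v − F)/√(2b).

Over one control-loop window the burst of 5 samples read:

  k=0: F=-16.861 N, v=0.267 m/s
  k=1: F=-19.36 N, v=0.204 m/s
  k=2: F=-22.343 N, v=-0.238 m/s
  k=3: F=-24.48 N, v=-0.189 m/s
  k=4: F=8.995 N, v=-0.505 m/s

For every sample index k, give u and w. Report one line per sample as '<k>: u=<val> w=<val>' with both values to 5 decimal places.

0: u=-9.78018 w=10.23014
1: u=-11.31615 w=11.65994
2: u=-13.45867 w=13.05759
3: u=-14.68546 w=14.36695
4: u=4.91203 w=-5.76307

k=0: b·v=1.42×0.267=0.37914; √(2b)=1.68523; u=(0.37914+(-16.861))/1.68523=-9.78018, w=(0.37914−(-16.861))/1.68523=10.23014
k=1: b·v=1.42×0.204=0.28968; √(2b)=1.68523; u=(0.28968+(-19.36))/1.68523=-11.31615, w=(0.28968−(-19.36))/1.68523=11.65994
k=2: b·v=1.42×(-0.238)=-0.33796; √(2b)=1.68523; u=(-0.33796+(-22.343))/1.68523=-13.45867, w=(-0.33796−(-22.343))/1.68523=13.05759
k=3: b·v=1.42×(-0.189)=-0.26838; √(2b)=1.68523; u=(-0.26838+(-24.48))/1.68523=-14.68546, w=(-0.26838−(-24.48))/1.68523=14.36695
k=4: b·v=1.42×(-0.505)=-0.71710; √(2b)=1.68523; u=(-0.71710+8.995)/1.68523=4.91203, w=(-0.71710−8.995)/1.68523=-5.76307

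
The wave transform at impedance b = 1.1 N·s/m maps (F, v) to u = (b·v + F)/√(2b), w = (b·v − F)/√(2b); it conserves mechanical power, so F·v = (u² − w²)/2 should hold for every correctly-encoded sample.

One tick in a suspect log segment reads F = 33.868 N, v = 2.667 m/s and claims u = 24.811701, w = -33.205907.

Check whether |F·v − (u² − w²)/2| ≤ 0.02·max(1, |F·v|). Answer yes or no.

no

F·v = 33.868×2.667 = 90.325956 W.
(u² − w²)/2 = (615.620507 − 1102.632260)/2 = -243.505877 W.
|Δ| = 333.831833;  2% of max(1, |F·v|) = 1.806519.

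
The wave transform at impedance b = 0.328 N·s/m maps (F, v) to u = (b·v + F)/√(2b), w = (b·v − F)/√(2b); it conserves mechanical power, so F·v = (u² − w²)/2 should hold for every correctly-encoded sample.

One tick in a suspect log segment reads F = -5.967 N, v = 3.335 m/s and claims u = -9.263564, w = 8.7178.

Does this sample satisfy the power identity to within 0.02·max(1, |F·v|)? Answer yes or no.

no

F·v = (-5.967)×3.335 = -19.899945 W.
(u² − w²)/2 = (85.813618 − 76.000037)/2 = 4.906791 W.
|Δ| = 24.806736;  2% of max(1, |F·v|) = 0.397999.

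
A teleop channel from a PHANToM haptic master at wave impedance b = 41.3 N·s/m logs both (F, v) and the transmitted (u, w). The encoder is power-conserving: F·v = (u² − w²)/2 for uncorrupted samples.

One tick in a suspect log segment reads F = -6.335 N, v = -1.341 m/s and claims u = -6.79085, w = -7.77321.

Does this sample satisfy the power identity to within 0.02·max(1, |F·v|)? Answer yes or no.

F·v = (-6.335)×(-1.341) = 8.49523 W.
(u² − w²)/2 = (46.11564 − 60.42279)/2 = -7.15357 W.
|Δ| = 15.64881;  2% of max(1, |F·v|) = 0.16990.

no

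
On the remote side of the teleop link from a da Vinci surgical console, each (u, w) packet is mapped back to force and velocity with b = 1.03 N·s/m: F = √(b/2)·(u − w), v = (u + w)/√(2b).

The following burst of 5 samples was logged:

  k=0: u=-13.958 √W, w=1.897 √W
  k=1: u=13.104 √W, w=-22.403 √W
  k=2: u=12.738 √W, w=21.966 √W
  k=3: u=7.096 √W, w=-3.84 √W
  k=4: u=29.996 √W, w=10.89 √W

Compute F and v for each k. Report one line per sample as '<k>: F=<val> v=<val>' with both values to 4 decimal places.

k=0: u−w=-15.8550, u+w=-12.0610; √(b/2)=0.7176, √(2b)=1.4353; F=0.7176×(-15.855)=-11.3781, v=-12.0610/1.4353=-8.4033
k=1: u−w=35.5070, u+w=-9.2990; √(b/2)=0.7176, √(2b)=1.4353; F=0.7176×35.507=25.4811, v=-9.2990/1.4353=-6.4789
k=2: u−w=-9.2280, u+w=34.7040; √(b/2)=0.7176, √(2b)=1.4353; F=0.7176×(-9.228)=-6.6223, v=34.7040/1.4353=24.1794
k=3: u−w=10.9360, u+w=3.2560; √(b/2)=0.7176, √(2b)=1.4353; F=0.7176×10.936=7.8481, v=3.2560/1.4353=2.2686
k=4: u−w=19.1060, u+w=40.8860; √(b/2)=0.7176, √(2b)=1.4353; F=0.7176×19.106=13.7111, v=40.8860/1.4353=28.4866

0: F=-11.3781 v=-8.4033
1: F=25.4811 v=-6.4789
2: F=-6.6223 v=24.1794
3: F=7.8481 v=2.2686
4: F=13.7111 v=28.4866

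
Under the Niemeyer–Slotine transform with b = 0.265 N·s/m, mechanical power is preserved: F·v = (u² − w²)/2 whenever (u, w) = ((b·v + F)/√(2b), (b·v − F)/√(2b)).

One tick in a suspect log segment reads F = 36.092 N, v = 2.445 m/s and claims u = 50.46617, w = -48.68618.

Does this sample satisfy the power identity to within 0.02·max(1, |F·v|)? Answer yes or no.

yes

F·v = 36.092×2.445 = 88.2449 W.
(u² − w²)/2 = (2546.8343 − 2370.3441)/2 = 88.2451 W.
|Δ| = 0.0002;  2% of max(1, |F·v|) = 1.7649.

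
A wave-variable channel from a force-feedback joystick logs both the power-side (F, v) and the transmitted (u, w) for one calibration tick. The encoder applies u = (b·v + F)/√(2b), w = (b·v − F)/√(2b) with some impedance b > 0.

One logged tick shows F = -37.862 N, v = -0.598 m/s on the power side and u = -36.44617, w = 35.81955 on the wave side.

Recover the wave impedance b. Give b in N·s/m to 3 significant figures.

u + w = -0.6266;  u + w = √(2b)·v, so √(2b) = -0.6266/(-0.598) = 1.0479.
b = (√(2b))²/2 = 1.0980/2 = 0.5490.
(Check via u − w = 2F/√(2b): u − w = -72.2657, 2F/√(2b) = -72.2654.)

b = 0.549 N·s/m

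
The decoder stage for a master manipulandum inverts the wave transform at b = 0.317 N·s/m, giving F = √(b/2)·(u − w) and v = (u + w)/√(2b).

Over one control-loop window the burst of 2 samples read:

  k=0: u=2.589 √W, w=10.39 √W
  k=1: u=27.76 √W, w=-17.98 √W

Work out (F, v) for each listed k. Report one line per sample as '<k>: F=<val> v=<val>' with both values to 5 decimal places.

k=0: u−w=-7.80100, u+w=12.97900; √(b/2)=0.39812, √(2b)=0.79624; F=0.39812×(-7.801)=-3.10574, v=12.97900/0.79624=16.30034
k=1: u−w=45.74000, u+w=9.78000; √(b/2)=0.39812, √(2b)=0.79624; F=0.39812×45.74=18.21004, v=9.78000/0.79624=12.28271

0: F=-3.10574 v=16.30034
1: F=18.21004 v=12.28271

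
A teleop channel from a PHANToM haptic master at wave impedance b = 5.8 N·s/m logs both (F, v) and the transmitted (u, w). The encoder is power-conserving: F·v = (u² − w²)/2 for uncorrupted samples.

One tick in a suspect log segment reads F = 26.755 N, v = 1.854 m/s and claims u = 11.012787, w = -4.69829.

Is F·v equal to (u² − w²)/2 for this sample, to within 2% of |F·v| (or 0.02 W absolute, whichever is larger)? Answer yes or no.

F·v = 26.755×1.854 = 49.603770 W.
(u² − w²)/2 = (121.281478 − 22.073929)/2 = 49.603774 W.
|Δ| = 0.000004;  2% of max(1, |F·v|) = 0.992075.

yes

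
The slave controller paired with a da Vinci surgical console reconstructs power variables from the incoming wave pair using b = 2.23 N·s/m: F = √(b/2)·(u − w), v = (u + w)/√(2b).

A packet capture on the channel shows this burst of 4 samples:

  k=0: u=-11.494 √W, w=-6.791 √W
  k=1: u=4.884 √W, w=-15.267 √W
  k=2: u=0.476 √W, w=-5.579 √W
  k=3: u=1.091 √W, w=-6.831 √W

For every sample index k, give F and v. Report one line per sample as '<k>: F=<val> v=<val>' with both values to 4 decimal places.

k=0: u−w=-4.7030, u+w=-18.2850; √(b/2)=1.0559, √(2b)=2.1119; F=1.0559×(-4.703)=-4.9661, v=-18.2850/2.1119=-8.6582
k=1: u−w=20.1510, u+w=-10.3830; √(b/2)=1.0559, √(2b)=2.1119; F=1.0559×20.151=21.2782, v=-10.3830/2.1119=-4.9165
k=2: u−w=6.0550, u+w=-5.1030; √(b/2)=1.0559, √(2b)=2.1119; F=1.0559×6.055=6.3937, v=-5.1030/2.1119=-2.4163
k=3: u−w=7.9220, u+w=-5.7400; √(b/2)=1.0559, √(2b)=2.1119; F=1.0559×7.922=8.3651, v=-5.7400/2.1119=-2.7180

0: F=-4.9661 v=-8.6582
1: F=21.2782 v=-4.9165
2: F=6.3937 v=-2.4163
3: F=8.3651 v=-2.7180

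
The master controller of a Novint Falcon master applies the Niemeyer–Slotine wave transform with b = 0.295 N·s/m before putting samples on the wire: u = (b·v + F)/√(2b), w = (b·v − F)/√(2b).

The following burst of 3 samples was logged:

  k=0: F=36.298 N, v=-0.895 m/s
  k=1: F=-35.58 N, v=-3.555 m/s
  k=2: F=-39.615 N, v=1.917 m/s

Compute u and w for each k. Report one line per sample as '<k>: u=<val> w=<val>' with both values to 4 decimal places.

0: u=46.9122 w=-47.5997
1: u=-47.6865 w=44.9559
2: u=-50.8381 w=52.3106

k=0: b·v=0.295×(-0.895)=-0.2640; √(2b)=0.7681; u=(-0.2640+36.298)/0.7681=46.9122, w=(-0.2640−36.298)/0.7681=-47.5997
k=1: b·v=0.295×(-3.555)=-1.0487; √(2b)=0.7681; u=(-1.0487+(-35.58))/0.7681=-47.6865, w=(-1.0487−(-35.58))/0.7681=44.9559
k=2: b·v=0.295×1.917=0.5655; √(2b)=0.7681; u=(0.5655+(-39.615))/0.7681=-50.8381, w=(0.5655−(-39.615))/0.7681=52.3106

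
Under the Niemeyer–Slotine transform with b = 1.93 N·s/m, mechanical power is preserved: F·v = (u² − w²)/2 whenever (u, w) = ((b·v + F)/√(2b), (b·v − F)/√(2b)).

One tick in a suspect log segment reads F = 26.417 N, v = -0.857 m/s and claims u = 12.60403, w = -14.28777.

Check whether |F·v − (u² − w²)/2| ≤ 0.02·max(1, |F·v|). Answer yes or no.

yes

F·v = 26.417×(-0.857) = -22.63937 W.
(u² − w²)/2 = (158.86157 − 204.14037)/2 = -22.63940 W.
|Δ| = 0.00003;  2% of max(1, |F·v|) = 0.45279.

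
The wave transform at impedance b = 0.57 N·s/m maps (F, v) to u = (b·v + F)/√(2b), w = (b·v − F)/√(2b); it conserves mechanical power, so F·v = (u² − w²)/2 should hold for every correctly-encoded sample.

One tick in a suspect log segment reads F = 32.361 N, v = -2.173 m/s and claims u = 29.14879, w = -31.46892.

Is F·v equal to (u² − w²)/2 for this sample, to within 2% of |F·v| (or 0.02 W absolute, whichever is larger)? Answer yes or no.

F·v = 32.361×(-2.173) = -70.32045 W.
(u² − w²)/2 = (849.65196 − 990.29293)/2 = -70.32048 W.
|Δ| = 0.00003;  2% of max(1, |F·v|) = 1.40641.

yes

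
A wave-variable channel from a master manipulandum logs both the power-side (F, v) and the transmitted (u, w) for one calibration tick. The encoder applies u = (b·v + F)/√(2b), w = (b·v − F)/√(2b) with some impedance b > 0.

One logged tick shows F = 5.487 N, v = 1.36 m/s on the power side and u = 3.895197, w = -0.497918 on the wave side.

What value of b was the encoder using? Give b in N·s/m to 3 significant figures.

u + w = 3.397279;  u + w = √(2b)·v, so √(2b) = 3.397279/1.36 = 2.497999.
b = (√(2b))²/2 = 6.240000/2 = 3.120000.
(Check via u − w = 2F/√(2b): u − w = 4.393115, 2F/√(2b) = 4.393116.)

b = 3.12 N·s/m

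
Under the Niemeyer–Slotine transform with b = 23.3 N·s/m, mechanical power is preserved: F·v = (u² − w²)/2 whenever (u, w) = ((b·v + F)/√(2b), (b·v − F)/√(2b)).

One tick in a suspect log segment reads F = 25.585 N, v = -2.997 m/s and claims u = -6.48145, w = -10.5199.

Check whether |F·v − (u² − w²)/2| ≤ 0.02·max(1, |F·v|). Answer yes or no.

F·v = 25.585×(-2.997) = -76.6782 W.
(u² − w²)/2 = (42.0092 − 110.6683)/2 = -34.3296 W.
|Δ| = 42.3487;  2% of max(1, |F·v|) = 1.5336.

no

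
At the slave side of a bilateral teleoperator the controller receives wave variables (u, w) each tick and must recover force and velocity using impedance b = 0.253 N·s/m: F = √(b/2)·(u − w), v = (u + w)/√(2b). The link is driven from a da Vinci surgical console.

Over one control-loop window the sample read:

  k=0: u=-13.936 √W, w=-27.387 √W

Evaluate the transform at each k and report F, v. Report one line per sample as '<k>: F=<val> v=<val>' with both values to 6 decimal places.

0: F=4.784095 v=-58.092034

k=0: u−w=13.451000, u+w=-41.323000; √(b/2)=0.355668, √(2b)=0.711337; F=0.355668×13.451=4.784095, v=-41.323000/0.711337=-58.092034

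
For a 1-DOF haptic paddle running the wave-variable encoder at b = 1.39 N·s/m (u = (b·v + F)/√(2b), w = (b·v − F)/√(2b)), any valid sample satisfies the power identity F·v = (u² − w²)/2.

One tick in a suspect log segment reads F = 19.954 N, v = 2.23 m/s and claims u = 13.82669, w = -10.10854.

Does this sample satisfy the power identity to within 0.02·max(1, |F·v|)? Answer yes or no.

F·v = 19.954×2.23 = 44.49742 W.
(u² − w²)/2 = (191.17736 − 102.18258)/2 = 44.49739 W.
|Δ| = 0.00003;  2% of max(1, |F·v|) = 0.88995.

yes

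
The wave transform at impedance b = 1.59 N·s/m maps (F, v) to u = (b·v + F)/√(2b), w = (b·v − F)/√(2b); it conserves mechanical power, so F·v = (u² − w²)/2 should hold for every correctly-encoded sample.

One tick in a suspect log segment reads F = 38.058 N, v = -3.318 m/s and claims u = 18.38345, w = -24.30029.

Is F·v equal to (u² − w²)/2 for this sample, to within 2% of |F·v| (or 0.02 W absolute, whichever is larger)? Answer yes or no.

yes

F·v = 38.058×(-3.318) = -126.27644 W.
(u² − w²)/2 = (337.95123 − 590.50409)/2 = -126.27643 W.
|Δ| = 0.00001;  2% of max(1, |F·v|) = 2.52553.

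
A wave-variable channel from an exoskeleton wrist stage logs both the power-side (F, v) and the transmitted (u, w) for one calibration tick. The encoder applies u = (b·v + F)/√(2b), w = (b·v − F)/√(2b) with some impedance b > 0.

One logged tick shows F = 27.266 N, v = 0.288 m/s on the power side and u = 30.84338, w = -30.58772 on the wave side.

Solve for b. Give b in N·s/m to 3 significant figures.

u + w = 0.25566;  u + w = √(2b)·v, so √(2b) = 0.25566/0.288 = 0.88771.
b = (√(2b))²/2 = 0.78803/2 = 0.39401.
(Check via u − w = 2F/√(2b): u − w = 61.43110, 2F/√(2b) = 61.43009.)

b = 0.394 N·s/m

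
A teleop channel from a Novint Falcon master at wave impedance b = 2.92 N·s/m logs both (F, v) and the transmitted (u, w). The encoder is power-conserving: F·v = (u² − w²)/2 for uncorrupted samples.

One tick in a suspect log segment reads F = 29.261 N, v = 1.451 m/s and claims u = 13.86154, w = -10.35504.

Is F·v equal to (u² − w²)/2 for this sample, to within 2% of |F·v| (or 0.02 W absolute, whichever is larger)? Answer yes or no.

F·v = 29.261×1.451 = 42.4577 W.
(u² − w²)/2 = (192.1423 − 107.2269)/2 = 42.4577 W.
|Δ| = 0.0000;  2% of max(1, |F·v|) = 0.8492.

yes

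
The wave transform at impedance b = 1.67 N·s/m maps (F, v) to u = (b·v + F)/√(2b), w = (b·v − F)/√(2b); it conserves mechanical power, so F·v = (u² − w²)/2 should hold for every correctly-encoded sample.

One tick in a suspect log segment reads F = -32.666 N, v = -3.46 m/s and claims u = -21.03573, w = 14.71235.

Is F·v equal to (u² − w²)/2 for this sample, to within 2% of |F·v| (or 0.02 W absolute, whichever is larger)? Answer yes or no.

F·v = (-32.666)×(-3.46) = 113.02436 W.
(u² − w²)/2 = (442.50194 − 216.45324)/2 = 113.02435 W.
|Δ| = 0.00001;  2% of max(1, |F·v|) = 2.26049.

yes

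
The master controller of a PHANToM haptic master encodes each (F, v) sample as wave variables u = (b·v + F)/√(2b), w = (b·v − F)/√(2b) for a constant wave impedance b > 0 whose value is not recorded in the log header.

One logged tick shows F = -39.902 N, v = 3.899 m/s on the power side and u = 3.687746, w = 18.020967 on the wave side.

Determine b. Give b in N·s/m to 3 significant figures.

b = 15.5 N·s/m

u + w = 21.708713;  u + w = √(2b)·v, so √(2b) = 21.708713/3.899 = 5.567764.
b = (√(2b))²/2 = 30.999999/2 = 15.500000.
(Check via u − w = 2F/√(2b): u − w = -14.333221, 2F/√(2b) = -14.333222.)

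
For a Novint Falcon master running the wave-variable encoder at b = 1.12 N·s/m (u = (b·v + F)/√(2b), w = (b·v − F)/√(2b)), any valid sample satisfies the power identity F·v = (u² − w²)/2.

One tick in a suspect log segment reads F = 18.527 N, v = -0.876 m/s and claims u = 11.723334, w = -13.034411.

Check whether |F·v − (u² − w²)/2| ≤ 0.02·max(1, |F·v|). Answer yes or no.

yes

F·v = 18.527×(-0.876) = -16.229652 W.
(u² − w²)/2 = (137.436560 − 169.895870)/2 = -16.229655 W.
|Δ| = 0.000003;  2% of max(1, |F·v|) = 0.324593.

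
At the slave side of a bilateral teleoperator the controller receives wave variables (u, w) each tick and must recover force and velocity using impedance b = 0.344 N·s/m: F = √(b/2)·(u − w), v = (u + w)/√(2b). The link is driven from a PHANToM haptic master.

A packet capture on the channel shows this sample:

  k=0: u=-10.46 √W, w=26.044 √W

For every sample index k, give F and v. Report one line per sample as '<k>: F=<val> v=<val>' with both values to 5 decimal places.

k=0: u−w=-36.50400, u+w=15.58400; √(b/2)=0.41473, √(2b)=0.82946; F=0.41473×(-36.504)=-15.13926, v=15.58400/0.82946=18.78818

0: F=-15.13926 v=18.78818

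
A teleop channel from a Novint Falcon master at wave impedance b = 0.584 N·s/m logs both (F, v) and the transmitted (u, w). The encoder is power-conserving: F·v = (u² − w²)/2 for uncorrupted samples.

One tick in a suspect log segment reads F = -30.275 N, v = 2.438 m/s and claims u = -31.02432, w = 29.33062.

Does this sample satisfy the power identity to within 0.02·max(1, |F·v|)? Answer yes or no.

F·v = (-30.275)×2.438 = -73.81045 W.
(u² − w²)/2 = (962.50843 − 860.28527)/2 = 51.11158 W.
|Δ| = 124.92203;  2% of max(1, |F·v|) = 1.47621.

no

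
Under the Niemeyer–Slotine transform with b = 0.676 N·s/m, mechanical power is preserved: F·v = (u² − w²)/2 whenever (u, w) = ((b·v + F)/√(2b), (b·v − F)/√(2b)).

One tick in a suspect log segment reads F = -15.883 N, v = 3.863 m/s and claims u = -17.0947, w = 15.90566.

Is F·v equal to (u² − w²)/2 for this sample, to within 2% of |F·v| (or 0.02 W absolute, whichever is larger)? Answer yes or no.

F·v = (-15.883)×3.863 = -61.35603 W.
(u² − w²)/2 = (292.22877 − 252.99002)/2 = 19.61937 W.
|Δ| = 80.97540;  2% of max(1, |F·v|) = 1.22712.

no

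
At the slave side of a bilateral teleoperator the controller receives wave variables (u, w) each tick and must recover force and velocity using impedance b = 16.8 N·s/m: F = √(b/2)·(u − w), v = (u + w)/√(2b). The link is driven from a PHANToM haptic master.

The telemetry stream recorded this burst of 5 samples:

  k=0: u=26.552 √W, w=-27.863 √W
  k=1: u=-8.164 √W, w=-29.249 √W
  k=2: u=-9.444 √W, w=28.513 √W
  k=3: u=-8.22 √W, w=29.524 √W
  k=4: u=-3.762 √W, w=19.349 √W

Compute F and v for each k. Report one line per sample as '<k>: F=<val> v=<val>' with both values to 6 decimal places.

0: F=157.709653 v=-0.226169
1: F=61.110136 v=-6.454356
2: F=-110.009837 v=3.289715
3: F=-109.392505 v=3.675289
4: F=-66.982042 v=2.689013

k=0: u−w=54.415000, u+w=-1.311000; √(b/2)=2.898275, √(2b)=5.796551; F=2.898275×54.415=157.709653, v=-1.311000/5.796551=-0.226169
k=1: u−w=21.085000, u+w=-37.413000; √(b/2)=2.898275, √(2b)=5.796551; F=2.898275×21.085=61.110136, v=-37.413000/5.796551=-6.454356
k=2: u−w=-37.957000, u+w=19.069000; √(b/2)=2.898275, √(2b)=5.796551; F=2.898275×(-37.957)=-110.009837, v=19.069000/5.796551=3.289715
k=3: u−w=-37.744000, u+w=21.304000; √(b/2)=2.898275, √(2b)=5.796551; F=2.898275×(-37.744)=-109.392505, v=21.304000/5.796551=3.675289
k=4: u−w=-23.111000, u+w=15.587000; √(b/2)=2.898275, √(2b)=5.796551; F=2.898275×(-23.111)=-66.982042, v=15.587000/5.796551=2.689013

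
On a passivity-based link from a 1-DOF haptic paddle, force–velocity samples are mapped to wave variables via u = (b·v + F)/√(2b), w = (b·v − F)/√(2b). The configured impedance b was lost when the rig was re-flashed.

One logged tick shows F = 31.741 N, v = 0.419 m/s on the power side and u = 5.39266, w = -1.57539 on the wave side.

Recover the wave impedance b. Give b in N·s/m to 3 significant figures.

u + w = 3.81727;  u + w = √(2b)·v, so √(2b) = 3.81727/0.419 = 9.11043.
b = (√(2b))²/2 = 82.99993/2 = 41.49996.
(Check via u − w = 2F/√(2b): u − w = 6.96805, 2F/√(2b) = 6.96806.)

b = 41.5 N·s/m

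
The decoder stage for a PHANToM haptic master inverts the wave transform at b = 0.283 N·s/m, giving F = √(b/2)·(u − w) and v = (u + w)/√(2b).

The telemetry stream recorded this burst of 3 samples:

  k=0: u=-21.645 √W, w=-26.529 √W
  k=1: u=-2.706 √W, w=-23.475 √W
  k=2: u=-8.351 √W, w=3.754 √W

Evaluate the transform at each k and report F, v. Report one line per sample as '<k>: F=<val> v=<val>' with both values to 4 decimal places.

0: F=1.8372 v=-64.0331
1: F=7.8126 v=-34.7999
2: F=-4.5535 v=-6.1104

k=0: u−w=4.8840, u+w=-48.1740; √(b/2)=0.3762, √(2b)=0.7523; F=0.3762×4.884=1.8372, v=-48.1740/0.7523=-64.0331
k=1: u−w=20.7690, u+w=-26.1810; √(b/2)=0.3762, √(2b)=0.7523; F=0.3762×20.769=7.8126, v=-26.1810/0.7523=-34.7999
k=2: u−w=-12.1050, u+w=-4.5970; √(b/2)=0.3762, √(2b)=0.7523; F=0.3762×(-12.105)=-4.5535, v=-4.5970/0.7523=-6.1104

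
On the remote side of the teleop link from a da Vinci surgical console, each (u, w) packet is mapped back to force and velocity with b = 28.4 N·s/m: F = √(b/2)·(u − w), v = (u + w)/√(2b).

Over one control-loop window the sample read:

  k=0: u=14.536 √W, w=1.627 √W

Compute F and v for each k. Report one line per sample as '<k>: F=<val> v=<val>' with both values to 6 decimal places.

k=0: u−w=12.909000, u+w=16.163000; √(b/2)=3.768289, √(2b)=7.536577; F=3.768289×12.909=48.644839, v=16.163000/7.536577=2.144607

0: F=48.644839 v=2.144607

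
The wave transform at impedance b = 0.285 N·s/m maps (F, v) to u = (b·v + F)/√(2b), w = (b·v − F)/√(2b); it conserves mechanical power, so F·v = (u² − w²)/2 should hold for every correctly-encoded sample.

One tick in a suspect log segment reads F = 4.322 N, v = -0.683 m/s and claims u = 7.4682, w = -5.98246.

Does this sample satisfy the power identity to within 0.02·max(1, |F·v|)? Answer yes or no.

no

F·v = 4.322×(-0.683) = -2.95193 W.
(u² − w²)/2 = (55.77401 − 35.78983)/2 = 9.99209 W.
|Δ| = 12.94402;  2% of max(1, |F·v|) = 0.05904.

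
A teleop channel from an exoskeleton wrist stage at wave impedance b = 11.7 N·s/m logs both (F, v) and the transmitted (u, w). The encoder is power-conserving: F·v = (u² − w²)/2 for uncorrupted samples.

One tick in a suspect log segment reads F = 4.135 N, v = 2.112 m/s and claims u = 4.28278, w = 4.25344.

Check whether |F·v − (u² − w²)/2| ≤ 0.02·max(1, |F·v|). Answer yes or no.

F·v = 4.135×2.112 = 8.73312 W.
(u² − w²)/2 = (18.34220 − 18.09175)/2 = 0.12523 W.
|Δ| = 8.60789;  2% of max(1, |F·v|) = 0.17466.

no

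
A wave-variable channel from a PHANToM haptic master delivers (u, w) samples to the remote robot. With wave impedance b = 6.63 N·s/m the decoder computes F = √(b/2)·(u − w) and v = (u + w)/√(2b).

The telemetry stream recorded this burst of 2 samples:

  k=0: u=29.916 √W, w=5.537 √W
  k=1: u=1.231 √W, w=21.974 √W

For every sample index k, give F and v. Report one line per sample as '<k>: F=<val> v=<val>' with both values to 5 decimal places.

0: F=44.38719 v=9.73601
1: F=-37.76707 v=6.37250

k=0: u−w=24.37900, u+w=35.45300; √(b/2)=1.82071, √(2b)=3.64143; F=1.82071×24.379=44.38719, v=35.45300/3.64143=9.73601
k=1: u−w=-20.74300, u+w=23.20500; √(b/2)=1.82071, √(2b)=3.64143; F=1.82071×(-20.743)=-37.76707, v=23.20500/3.64143=6.37250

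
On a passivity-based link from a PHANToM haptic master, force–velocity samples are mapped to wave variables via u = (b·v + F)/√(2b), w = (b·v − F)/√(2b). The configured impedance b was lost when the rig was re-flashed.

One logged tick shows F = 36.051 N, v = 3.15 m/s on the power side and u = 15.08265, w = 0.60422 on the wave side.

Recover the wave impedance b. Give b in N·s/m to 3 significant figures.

b = 12.4 N·s/m

u + w = 15.68687;  u + w = √(2b)·v, so √(2b) = 15.68687/3.15 = 4.97996.
b = (√(2b))²/2 = 24.79999/2 = 12.39999.
(Check via u − w = 2F/√(2b): u − w = 14.47843, 2F/√(2b) = 14.47843.)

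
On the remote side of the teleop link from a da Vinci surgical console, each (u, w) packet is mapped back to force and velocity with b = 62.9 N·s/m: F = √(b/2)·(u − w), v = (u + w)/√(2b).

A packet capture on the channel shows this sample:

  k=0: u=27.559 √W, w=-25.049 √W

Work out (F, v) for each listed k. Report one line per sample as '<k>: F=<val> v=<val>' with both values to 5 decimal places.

0: F=295.02724 v=0.22379

k=0: u−w=52.60800, u+w=2.51000; √(b/2)=5.60803, √(2b)=11.21606; F=5.60803×52.608=295.02724, v=2.51000/11.21606=0.22379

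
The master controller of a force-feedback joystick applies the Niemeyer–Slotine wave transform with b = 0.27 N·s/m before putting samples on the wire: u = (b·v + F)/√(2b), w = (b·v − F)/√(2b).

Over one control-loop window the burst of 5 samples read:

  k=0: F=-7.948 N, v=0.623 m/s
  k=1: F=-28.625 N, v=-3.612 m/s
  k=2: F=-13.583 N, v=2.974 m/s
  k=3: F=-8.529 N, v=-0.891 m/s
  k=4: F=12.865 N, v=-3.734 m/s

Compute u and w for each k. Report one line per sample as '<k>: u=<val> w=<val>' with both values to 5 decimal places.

0: u=-10.58695 w=11.04476
1: u=-40.28082 w=37.62656
2: u=-17.39140 w=19.57684
3: u=-11.93387 w=11.27912
4: u=16.13509 w=-18.87901

k=0: b·v=0.27×0.623=0.16821; √(2b)=0.73485; u=(0.16821+(-7.948))/0.73485=-10.58695, w=(0.16821−(-7.948))/0.73485=11.04476
k=1: b·v=0.27×(-3.612)=-0.97524; √(2b)=0.73485; u=(-0.97524+(-28.625))/0.73485=-40.28082, w=(-0.97524−(-28.625))/0.73485=37.62656
k=2: b·v=0.27×2.974=0.80298; √(2b)=0.73485; u=(0.80298+(-13.583))/0.73485=-17.39140, w=(0.80298−(-13.583))/0.73485=19.57684
k=3: b·v=0.27×(-0.891)=-0.24057; √(2b)=0.73485; u=(-0.24057+(-8.529))/0.73485=-11.93387, w=(-0.24057−(-8.529))/0.73485=11.27912
k=4: b·v=0.27×(-3.734)=-1.00818; √(2b)=0.73485; u=(-1.00818+12.865)/0.73485=16.13509, w=(-1.00818−12.865)/0.73485=-18.87901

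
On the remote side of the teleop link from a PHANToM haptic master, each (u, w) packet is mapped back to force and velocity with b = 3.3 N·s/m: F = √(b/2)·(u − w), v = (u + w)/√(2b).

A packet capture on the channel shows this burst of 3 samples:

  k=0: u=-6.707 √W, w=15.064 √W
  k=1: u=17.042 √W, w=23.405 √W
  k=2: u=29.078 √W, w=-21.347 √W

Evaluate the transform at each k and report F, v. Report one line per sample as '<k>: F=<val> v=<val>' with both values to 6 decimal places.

k=0: u−w=-21.771000, u+w=8.357000; √(b/2)=1.284523, √(2b)=2.569047; F=1.284523×(-21.771)=-27.965356, v=8.357000/2.569047=3.252958
k=1: u−w=-6.363000, u+w=40.447000; √(b/2)=1.284523, √(2b)=2.569047; F=1.284523×(-6.363)=-8.173421, v=40.447000/2.569047=15.743973
k=2: u−w=50.425000, u+w=7.731000; √(b/2)=1.284523, √(2b)=2.569047; F=1.284523×50.425=64.772085, v=7.731000/2.569047=3.009288

0: F=-27.965356 v=3.252958
1: F=-8.173421 v=15.743973
2: F=64.772085 v=3.009288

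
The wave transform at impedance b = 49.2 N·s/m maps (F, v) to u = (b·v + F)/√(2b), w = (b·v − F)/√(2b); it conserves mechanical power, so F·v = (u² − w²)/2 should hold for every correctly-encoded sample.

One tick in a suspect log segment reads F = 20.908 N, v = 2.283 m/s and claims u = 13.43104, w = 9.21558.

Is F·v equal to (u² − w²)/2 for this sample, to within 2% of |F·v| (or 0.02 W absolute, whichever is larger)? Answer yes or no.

yes

F·v = 20.908×2.283 = 47.73296 W.
(u² − w²)/2 = (180.39284 − 84.92691)/2 = 47.73296 W.
|Δ| = 0.00000;  2% of max(1, |F·v|) = 0.95466.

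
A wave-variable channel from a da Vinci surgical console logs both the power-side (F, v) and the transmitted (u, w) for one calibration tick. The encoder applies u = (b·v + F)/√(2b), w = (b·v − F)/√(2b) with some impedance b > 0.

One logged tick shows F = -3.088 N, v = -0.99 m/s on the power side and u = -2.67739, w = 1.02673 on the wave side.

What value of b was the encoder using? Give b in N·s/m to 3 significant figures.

u + w = -1.65066;  u + w = √(2b)·v, so √(2b) = -1.65066/(-0.99) = 1.66733.
b = (√(2b))²/2 = 2.78000/2 = 1.39000.
(Check via u − w = 2F/√(2b): u − w = -3.70412, 2F/√(2b) = -3.70412.)

b = 1.39 N·s/m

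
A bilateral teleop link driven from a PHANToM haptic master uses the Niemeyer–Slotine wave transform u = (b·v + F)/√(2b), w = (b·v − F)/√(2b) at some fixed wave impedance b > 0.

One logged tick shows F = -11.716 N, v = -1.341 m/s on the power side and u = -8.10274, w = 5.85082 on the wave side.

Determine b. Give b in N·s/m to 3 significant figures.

b = 1.41 N·s/m

u + w = -2.2519;  u + w = √(2b)·v, so √(2b) = -2.2519/(-1.341) = 1.6793.
b = (√(2b))²/2 = 2.8200/2 = 1.4100.
(Check via u − w = 2F/√(2b): u − w = -13.9536, 2F/√(2b) = -13.9536.)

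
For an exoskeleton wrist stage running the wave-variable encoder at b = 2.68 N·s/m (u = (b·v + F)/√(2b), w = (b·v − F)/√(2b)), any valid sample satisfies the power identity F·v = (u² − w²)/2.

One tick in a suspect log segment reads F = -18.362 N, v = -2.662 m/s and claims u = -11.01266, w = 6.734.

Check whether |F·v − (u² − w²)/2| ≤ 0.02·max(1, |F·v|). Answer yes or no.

no

F·v = (-18.362)×(-2.662) = 48.87964 W.
(u² − w²)/2 = (121.27868 − 45.34676)/2 = 37.96596 W.
|Δ| = 10.91368;  2% of max(1, |F·v|) = 0.97759.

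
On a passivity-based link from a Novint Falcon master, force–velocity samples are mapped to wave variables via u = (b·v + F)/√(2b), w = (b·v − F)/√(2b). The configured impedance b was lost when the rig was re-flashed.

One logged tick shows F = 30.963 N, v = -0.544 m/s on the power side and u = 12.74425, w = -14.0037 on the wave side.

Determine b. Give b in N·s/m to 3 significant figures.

b = 2.68 N·s/m

u + w = -1.25945;  u + w = √(2b)·v, so √(2b) = -1.25945/(-0.544) = 2.31517.
b = (√(2b))²/2 = 5.35999/2 = 2.68000.
(Check via u − w = 2F/√(2b): u − w = 26.74795, 2F/√(2b) = 26.74798.)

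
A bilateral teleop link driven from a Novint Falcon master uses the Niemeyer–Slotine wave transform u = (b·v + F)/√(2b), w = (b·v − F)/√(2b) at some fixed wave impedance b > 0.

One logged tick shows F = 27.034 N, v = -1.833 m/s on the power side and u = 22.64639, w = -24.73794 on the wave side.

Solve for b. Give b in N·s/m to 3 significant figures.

b = 0.651 N·s/m

u + w = -2.0915;  u + w = √(2b)·v, so √(2b) = -2.0915/(-1.833) = 1.1411.
b = (√(2b))²/2 = 1.3020/2 = 0.6510.
(Check via u − w = 2F/√(2b): u − w = 47.3843, 2F/√(2b) = 47.3843.)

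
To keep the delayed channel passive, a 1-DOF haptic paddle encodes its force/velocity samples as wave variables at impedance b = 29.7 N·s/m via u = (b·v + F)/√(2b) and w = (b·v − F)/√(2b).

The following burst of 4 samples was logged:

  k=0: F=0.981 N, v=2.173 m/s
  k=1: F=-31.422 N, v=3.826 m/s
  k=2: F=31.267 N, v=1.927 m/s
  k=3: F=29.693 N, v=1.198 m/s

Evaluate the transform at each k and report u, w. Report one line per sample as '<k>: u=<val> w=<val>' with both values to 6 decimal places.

0: u=8.501092 w=8.246523
1: u=10.666759 w=18.820757
2: u=11.482717 w=3.368941
3: u=8.469238 w=0.763915

k=0: b·v=29.7×2.173=64.538100; √(2b)=7.707140; u=(64.538100+0.981)/7.707140=8.501092, w=(64.538100−0.981)/7.707140=8.246523
k=1: b·v=29.7×3.826=113.632200; √(2b)=7.707140; u=(113.632200+(-31.422))/7.707140=10.666759, w=(113.632200−(-31.422))/7.707140=18.820757
k=2: b·v=29.7×1.927=57.231900; √(2b)=7.707140; u=(57.231900+31.267)/7.707140=11.482717, w=(57.231900−31.267)/7.707140=3.368941
k=3: b·v=29.7×1.198=35.580600; √(2b)=7.707140; u=(35.580600+29.693)/7.707140=8.469238, w=(35.580600−29.693)/7.707140=0.763915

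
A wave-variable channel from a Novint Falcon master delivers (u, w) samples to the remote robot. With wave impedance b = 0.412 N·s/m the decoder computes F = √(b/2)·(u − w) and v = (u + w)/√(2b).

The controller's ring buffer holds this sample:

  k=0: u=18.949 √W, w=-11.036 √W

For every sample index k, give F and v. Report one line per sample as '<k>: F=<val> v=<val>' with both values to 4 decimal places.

0: F=13.6094 v=8.7172

k=0: u−w=29.9850, u+w=7.9130; √(b/2)=0.4539, √(2b)=0.9077; F=0.4539×29.985=13.6094, v=7.9130/0.9077=8.7172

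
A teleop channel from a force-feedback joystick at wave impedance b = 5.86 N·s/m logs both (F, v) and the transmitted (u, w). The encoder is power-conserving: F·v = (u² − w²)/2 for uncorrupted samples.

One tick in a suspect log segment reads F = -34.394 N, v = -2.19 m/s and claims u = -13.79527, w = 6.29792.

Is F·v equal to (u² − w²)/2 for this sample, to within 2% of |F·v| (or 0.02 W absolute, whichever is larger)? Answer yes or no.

F·v = (-34.394)×(-2.19) = 75.32286 W.
(u² − w²)/2 = (190.30947 − 39.66380)/2 = 75.32284 W.
|Δ| = 0.00002;  2% of max(1, |F·v|) = 1.50646.

yes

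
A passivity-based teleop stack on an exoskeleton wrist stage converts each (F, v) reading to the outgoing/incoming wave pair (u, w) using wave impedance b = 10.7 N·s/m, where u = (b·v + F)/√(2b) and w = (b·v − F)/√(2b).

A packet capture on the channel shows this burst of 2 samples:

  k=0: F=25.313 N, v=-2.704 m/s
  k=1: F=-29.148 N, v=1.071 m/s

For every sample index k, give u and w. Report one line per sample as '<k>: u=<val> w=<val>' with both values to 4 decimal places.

0: u=-0.7825 w=-11.7263
1: u=-3.8237 w=8.7781

k=0: b·v=10.7×(-2.704)=-28.9328; √(2b)=4.6260; u=(-28.9328+25.313)/4.6260=-0.7825, w=(-28.9328−25.313)/4.6260=-11.7263
k=1: b·v=10.7×1.071=11.4597; √(2b)=4.6260; u=(11.4597+(-29.148))/4.6260=-3.8237, w=(11.4597−(-29.148))/4.6260=8.7781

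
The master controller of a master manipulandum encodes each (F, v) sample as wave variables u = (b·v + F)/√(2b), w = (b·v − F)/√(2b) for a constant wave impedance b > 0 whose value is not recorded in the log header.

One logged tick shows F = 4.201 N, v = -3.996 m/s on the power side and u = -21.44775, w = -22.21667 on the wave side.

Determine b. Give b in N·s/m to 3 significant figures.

b = 59.7 N·s/m

u + w = -43.6644;  u + w = √(2b)·v, so √(2b) = -43.6644/(-3.996) = 10.9270.
b = (√(2b))²/2 = 119.4000/2 = 59.7000.
(Check via u − w = 2F/√(2b): u − w = 0.7689, 2F/√(2b) = 0.7689.)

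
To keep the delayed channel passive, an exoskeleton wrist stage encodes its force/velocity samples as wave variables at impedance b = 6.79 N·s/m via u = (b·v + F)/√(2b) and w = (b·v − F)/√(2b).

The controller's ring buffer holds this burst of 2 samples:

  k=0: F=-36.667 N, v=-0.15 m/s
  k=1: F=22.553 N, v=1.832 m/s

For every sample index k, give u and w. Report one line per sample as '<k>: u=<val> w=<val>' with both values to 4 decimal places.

0: u=-10.2264 w=9.6737
1: u=9.4956 w=-2.7445

k=0: b·v=6.79×(-0.15)=-1.0185; √(2b)=3.6851; u=(-1.0185+(-36.667))/3.6851=-10.2264, w=(-1.0185−(-36.667))/3.6851=9.6737
k=1: b·v=6.79×1.832=12.4393; √(2b)=3.6851; u=(12.4393+22.553)/3.6851=9.4956, w=(12.4393−22.553)/3.6851=-2.7445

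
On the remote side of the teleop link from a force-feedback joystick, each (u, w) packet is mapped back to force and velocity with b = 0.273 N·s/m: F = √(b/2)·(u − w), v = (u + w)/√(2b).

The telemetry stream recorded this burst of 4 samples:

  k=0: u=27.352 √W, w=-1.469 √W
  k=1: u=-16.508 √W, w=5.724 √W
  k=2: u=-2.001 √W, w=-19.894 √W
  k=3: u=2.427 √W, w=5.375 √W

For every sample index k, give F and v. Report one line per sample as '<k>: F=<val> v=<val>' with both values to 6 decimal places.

k=0: u−w=28.821000, u+w=25.883000; √(b/2)=0.369459, √(2b)=0.738918; F=0.369459×28.821=10.648180, v=25.883000/0.738918=35.028238
k=1: u−w=-22.232000, u+w=-10.784000; √(b/2)=0.369459, √(2b)=0.738918; F=0.369459×(-22.232)=-8.213814, v=-10.784000/0.738918=-14.594310
k=2: u−w=17.893000, u+w=-21.895000; √(b/2)=0.369459, √(2b)=0.738918; F=0.369459×17.893=6.610731, v=-21.895000/0.738918=-29.631158
k=3: u−w=-2.948000, u+w=7.802000; √(b/2)=0.369459, √(2b)=0.738918; F=0.369459×(-2.948)=-1.089165, v=7.802000/0.738918=10.558680

0: F=10.648180 v=35.028238
1: F=-8.213814 v=-14.594310
2: F=6.610731 v=-29.631158
3: F=-1.089165 v=10.558680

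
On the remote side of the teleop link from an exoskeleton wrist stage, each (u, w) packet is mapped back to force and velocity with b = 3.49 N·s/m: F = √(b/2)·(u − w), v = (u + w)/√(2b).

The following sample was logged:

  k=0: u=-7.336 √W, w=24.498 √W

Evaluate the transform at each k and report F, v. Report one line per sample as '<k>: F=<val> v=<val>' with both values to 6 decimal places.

0: F=-42.052220 v=6.495913

k=0: u−w=-31.834000, u+w=17.162000; √(b/2)=1.320984, √(2b)=2.641969; F=1.320984×(-31.834)=-42.052220, v=17.162000/2.641969=6.495913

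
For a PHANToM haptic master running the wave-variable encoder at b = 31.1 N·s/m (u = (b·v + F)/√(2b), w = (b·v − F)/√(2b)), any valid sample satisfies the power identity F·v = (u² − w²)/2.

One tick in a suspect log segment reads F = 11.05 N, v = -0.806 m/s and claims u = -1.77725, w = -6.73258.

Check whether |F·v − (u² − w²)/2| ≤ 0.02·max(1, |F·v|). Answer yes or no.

no

F·v = 11.05×(-0.806) = -8.90630 W.
(u² − w²)/2 = (3.15862 − 45.32763)/2 = -21.08451 W.
|Δ| = 12.17821;  2% of max(1, |F·v|) = 0.17813.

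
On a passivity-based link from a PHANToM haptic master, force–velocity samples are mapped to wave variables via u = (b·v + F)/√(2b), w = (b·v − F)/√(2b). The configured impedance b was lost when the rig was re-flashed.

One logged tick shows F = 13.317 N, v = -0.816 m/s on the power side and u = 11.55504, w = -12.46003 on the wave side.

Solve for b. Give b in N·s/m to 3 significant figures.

b = 0.615 N·s/m

u + w = -0.9050;  u + w = √(2b)·v, so √(2b) = -0.9050/(-0.816) = 1.1091.
b = (√(2b))²/2 = 1.2300/2 = 0.6150.
(Check via u − w = 2F/√(2b): u − w = 24.0151, 2F/√(2b) = 24.0150.)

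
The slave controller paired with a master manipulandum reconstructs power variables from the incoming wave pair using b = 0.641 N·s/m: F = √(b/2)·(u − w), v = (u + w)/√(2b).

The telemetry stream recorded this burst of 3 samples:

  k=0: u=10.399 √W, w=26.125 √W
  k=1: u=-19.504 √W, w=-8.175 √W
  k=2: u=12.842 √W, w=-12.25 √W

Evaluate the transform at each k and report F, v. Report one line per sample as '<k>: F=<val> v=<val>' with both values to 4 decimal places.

k=0: u−w=-15.7260, u+w=36.5240; √(b/2)=0.5661, √(2b)=1.1323; F=0.5661×(-15.726)=-8.9029, v=36.5240/1.1323=32.2578
k=1: u−w=-11.3290, u+w=-27.6790; √(b/2)=0.5661, √(2b)=1.1323; F=0.5661×(-11.329)=-6.4137, v=-27.6790/1.1323=-24.4459
k=2: u−w=25.0920, u+w=0.5920; √(b/2)=0.5661, √(2b)=1.1323; F=0.5661×25.092=14.2053, v=0.5920/1.1323=0.5229

0: F=-8.9029 v=32.2578
1: F=-6.4137 v=-24.4459
2: F=14.2053 v=0.5229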